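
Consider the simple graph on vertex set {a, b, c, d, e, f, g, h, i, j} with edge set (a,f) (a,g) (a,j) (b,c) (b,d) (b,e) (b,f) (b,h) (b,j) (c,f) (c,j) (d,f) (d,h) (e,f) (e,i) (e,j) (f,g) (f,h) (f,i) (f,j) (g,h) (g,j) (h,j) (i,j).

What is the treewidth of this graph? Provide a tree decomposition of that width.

Treewidth 3.
One optimal decomposition is:
Bags: B1 = {b, f, h, j}  B2 = {b, e, f, j}  B3 = {f, g, h, j}  B4 = {b, c, f, j}  B5 = {e, f, i, j}  B6 = {b, d, f, h}  B7 = {a, f, g, j}
Tree: B1–B2, B1–B3, B1–B4, B2–B5, B1–B6, B3–B7

Each bag holds 4 vertices, so the decomposition has width 3, which upper-bounds the treewidth. For the lower bound, the 4 vertices {b, d, f, h} are pairwise adjacent, and any tree decomposition puts a clique entirely inside one bag — forcing width ≥ 3. Combining the bounds, tw(G) = 3.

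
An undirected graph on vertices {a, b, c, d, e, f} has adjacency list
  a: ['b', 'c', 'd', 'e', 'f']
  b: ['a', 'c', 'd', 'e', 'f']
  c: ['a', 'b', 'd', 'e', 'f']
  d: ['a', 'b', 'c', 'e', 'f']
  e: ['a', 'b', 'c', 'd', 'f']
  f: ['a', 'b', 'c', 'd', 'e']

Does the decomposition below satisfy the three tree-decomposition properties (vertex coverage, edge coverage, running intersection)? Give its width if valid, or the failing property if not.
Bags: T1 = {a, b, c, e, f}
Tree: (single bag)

A tree decomposition must satisfy three properties: every vertex lies in some bag; for every edge, both endpoints lie together in some bag; and for every vertex, the bags containing it form a connected subtree. Here vertex d appears in no bag, so the decomposition is invalid.

No — vertex d appears in no bag.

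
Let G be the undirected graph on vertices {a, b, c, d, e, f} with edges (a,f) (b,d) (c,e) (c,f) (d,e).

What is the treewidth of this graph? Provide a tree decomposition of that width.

Treewidth 1.
One optimal decomposition is:
Bags: B1 = {b, d}  B2 = {d, e}  B3 = {c, e}  B4 = {c, f}  B5 = {a, f}
Tree: B1–B2, B2–B3, B3–B4, B4–B5

Every bag has size at most 2, so the width is 2 − 1 = 1 and tw(G) ≤ 1. Since G has at least one edge (e.g. b–d), it is not an edgeless graph, so tw(G) ≥ 1. Hence tw(G) = 1 exactly.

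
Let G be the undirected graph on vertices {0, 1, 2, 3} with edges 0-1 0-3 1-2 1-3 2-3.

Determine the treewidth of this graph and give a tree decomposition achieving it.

Treewidth 2.
Bags: B1 = {1, 2, 3}  B2 = {0, 1, 3}
Tree: B1–B2

Each bag holds 3 vertices, so the decomposition has width 2, which upper-bounds the treewidth. For the lower bound, the 3 vertices {0, 1, 3} are pairwise adjacent, and any tree decomposition puts a clique entirely inside one bag — forcing width ≥ 2. Therefore the treewidth is 2.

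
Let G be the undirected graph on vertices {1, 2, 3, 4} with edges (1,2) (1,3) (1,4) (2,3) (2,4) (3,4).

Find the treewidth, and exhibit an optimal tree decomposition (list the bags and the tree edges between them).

With just one bag of size 4, the width is 4 − 1 = 3, so tw(G) ≤ 3. On the other hand G contains the 4-clique {1, 2, 3, 4}. A clique must lie in a single bag of any decomposition, so no decomposition can have width below 3. The upper and lower bounds meet at 3, so that is the treewidth.

Treewidth 3.
One optimal decomposition is:
Bags: B1 = {1, 2, 3, 4}
Tree: (single bag)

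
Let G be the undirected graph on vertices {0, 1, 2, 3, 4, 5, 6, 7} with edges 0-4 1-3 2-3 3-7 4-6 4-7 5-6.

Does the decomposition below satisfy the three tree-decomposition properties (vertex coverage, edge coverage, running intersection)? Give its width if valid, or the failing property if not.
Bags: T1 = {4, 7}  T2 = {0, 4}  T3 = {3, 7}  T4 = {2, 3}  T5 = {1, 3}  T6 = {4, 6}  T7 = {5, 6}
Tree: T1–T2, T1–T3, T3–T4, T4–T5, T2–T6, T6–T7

Every vertex of G appears in some bag (union = {0, 1, 2, 3, 4, 5, 6, 7}); every edge is covered by a bag; and for each vertex v the set of bags containing v is connected in the bag tree. The decomposition is therefore valid. The largest bag has 2 vertices, so the width is 1.

Yes; width 1.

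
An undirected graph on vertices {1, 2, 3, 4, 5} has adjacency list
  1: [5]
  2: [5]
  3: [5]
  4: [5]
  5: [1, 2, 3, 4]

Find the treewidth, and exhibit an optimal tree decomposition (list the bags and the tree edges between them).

Every bag has size at most 2, so the width is 2 − 1 = 1 and tw(G) ≤ 1. Any graph with an edge has treewidth ≥ 1, and G has the edge 1–5. Therefore the treewidth is 1.

Treewidth 1.
One such decomposition:
Bags: B1 = {1, 5}  B2 = {2, 5}  B3 = {3, 5}  B4 = {4, 5}
Tree: B1–B2, B1–B3, B1–B4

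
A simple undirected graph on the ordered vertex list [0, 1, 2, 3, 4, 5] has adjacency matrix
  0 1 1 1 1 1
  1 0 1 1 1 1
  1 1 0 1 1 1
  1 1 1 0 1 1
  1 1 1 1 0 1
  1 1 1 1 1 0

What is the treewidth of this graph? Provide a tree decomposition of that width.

Treewidth 5.
One optimal decomposition is:
Bags: B1 = {0, 1, 2, 3, 4, 5}
Tree: (single bag)

A single bag containing all 6 vertices is trivially a valid decomposition of width 5. For the lower bound, the 6 vertices {0, 1, 2, 3, 4, 5} are pairwise adjacent, and any tree decomposition puts a clique entirely inside one bag — forcing width ≥ 5. Therefore the treewidth is 5.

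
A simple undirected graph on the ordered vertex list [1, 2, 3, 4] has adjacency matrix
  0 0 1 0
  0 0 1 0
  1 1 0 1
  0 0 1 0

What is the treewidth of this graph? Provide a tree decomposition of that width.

Treewidth 1.
Bags: B1 = {1, 3}  B2 = {2, 3}  B3 = {3, 4}
Tree: B1–B2, B2–B3

Each bag holds 2 vertices, so the decomposition has width 1, which upper-bounds the treewidth. Any graph with an edge has treewidth ≥ 1, and G has the edge 3–1. Hence tw(G) = 1 exactly.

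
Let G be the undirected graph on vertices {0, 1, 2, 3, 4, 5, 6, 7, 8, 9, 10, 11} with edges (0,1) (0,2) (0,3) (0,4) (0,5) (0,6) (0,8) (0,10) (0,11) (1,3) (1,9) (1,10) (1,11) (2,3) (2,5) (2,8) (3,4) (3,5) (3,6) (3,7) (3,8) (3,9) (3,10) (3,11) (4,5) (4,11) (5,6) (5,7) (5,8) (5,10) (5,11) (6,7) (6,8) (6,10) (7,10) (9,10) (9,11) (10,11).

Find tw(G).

4

A width-4 tree decomposition is:
Bags: B1 = {0, 3, 5, 6, 10}  B2 = {0, 3, 5, 6, 8}  B3 = {0, 3, 5, 10, 11}  B4 = {0, 2, 3, 5, 8}  B5 = {0, 3, 4, 5, 11}  B6 = {3, 5, 6, 7, 10}  B7 = {0, 1, 3, 10, 11}  B8 = {1, 3, 9, 10, 11}
Tree: B1–B2, B1–B3, B2–B4, B3–B5, B1–B6, B3–B7, B7–B8
Every bag has size at most 5, so the width is 5 − 1 = 4 and tw(G) ≤ 4. Conversely, {0, 1, 3, 10, 11} is a clique of size 5, and the vertices of any clique must share a bag in every tree decomposition; so some bag has ≥ 5 vertices and tw(G) ≥ 4. The upper and lower bounds meet at 4, so that is the treewidth.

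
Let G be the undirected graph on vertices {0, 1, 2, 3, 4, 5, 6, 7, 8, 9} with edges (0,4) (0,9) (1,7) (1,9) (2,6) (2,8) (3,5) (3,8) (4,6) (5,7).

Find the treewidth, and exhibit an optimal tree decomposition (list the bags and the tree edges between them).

The largest bag has 3 vertices, giving width 2; this decomposition certifies tw(G) ≤ 2. The edges 8–3–5–7–1–9–0–4–6–2–8 form a cycle, so G is not a tree and its treewidth is at least 2. The upper and lower bounds meet at 2, so that is the treewidth.

Treewidth 2.
One optimal decomposition is:
Bags: B1 = {3, 5, 8}  B2 = {5, 7, 8}  B3 = {1, 7, 8}  B4 = {1, 8, 9}  B5 = {0, 8, 9}  B6 = {0, 4, 8}  B7 = {4, 6, 8}  B8 = {2, 6, 8}
Tree: B1–B2, B2–B3, B3–B4, B4–B5, B5–B6, B6–B7, B7–B8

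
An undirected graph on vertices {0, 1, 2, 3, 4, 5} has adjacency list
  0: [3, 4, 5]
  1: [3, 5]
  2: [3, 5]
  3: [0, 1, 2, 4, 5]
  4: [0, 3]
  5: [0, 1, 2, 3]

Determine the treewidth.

A width-2 tree decomposition is:
Bags: B1 = {0, 3, 5}  B2 = {1, 3, 5}  B3 = {2, 3, 5}  B4 = {0, 3, 4}
Tree: B1–B2, B1–B3, B1–B4
Every bag has size at most 3, so the width is 3 − 1 = 2 and tw(G) ≤ 2. On the other hand G contains the 3-clique {0, 3, 4}. A clique must lie in a single bag of any decomposition, so no decomposition can have width below 2. Combining the bounds, tw(G) = 2.

2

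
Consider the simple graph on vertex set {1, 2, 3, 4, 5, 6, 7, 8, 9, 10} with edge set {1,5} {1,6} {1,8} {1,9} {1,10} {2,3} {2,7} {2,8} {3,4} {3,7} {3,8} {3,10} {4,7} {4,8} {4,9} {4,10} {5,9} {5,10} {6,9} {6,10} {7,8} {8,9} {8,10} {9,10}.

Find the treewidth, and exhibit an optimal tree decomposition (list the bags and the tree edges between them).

Each bag holds 4 vertices, so the decomposition has width 3, which upper-bounds the treewidth. Conversely, {1, 8, 9, 10} is a clique of size 4, and the vertices of any clique must share a bag in every tree decomposition; so some bag has ≥ 4 vertices and tw(G) ≥ 3. The upper and lower bounds meet at 3, so that is the treewidth.

Treewidth 3.
One such decomposition:
Bags: B1 = {4, 8, 9, 10}  B2 = {1, 8, 9, 10}  B3 = {1, 5, 9, 10}  B4 = {1, 6, 9, 10}  B5 = {3, 4, 8, 10}  B6 = {3, 4, 7, 8}  B7 = {2, 3, 7, 8}
Tree: B1–B2, B2–B3, B3–B4, B1–B5, B5–B6, B6–B7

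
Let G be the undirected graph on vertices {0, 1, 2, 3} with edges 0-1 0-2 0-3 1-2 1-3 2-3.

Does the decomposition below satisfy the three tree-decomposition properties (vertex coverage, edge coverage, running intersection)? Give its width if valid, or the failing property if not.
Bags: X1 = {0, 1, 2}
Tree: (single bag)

No — vertex 3 appears in no bag.

A tree decomposition must satisfy three properties: every vertex lies in some bag; for every edge, both endpoints lie together in some bag; and for every vertex, the bags containing it form a connected subtree. Here vertex 3 appears in no bag, so the decomposition is invalid.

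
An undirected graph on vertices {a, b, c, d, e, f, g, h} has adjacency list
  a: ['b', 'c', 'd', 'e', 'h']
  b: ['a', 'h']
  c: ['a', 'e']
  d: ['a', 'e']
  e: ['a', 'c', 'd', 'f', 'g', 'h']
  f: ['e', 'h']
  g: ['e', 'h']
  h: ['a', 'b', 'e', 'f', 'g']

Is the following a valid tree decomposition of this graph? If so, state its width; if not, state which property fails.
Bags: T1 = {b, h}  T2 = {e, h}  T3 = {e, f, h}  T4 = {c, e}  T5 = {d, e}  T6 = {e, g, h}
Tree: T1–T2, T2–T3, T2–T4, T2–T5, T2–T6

A tree decomposition must satisfy three properties: every vertex lies in some bag; for every edge, both endpoints lie together in some bag; and for every vertex, the bags containing it form a connected subtree. Here vertex a appears in no bag, so the decomposition is invalid.

No — vertex a appears in no bag.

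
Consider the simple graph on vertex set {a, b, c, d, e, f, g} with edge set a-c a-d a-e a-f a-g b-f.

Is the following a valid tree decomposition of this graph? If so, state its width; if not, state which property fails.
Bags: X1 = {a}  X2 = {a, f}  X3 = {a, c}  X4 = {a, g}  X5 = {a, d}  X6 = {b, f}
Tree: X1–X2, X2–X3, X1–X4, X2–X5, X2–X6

No — vertex e appears in no bag.

A tree decomposition must satisfy three properties: every vertex lies in some bag; for every edge, both endpoints lie together in some bag; and for every vertex, the bags containing it form a connected subtree. Here vertex e appears in no bag, so the decomposition is invalid.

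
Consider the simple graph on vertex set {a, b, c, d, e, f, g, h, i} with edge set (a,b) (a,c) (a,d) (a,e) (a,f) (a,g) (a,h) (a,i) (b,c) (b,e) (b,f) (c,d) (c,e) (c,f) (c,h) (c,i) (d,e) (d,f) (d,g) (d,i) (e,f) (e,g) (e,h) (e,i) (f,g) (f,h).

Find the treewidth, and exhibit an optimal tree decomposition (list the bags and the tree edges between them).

Treewidth 4.
One such decomposition:
Bags: B1 = {a, c, d, e, f}  B2 = {a, c, e, f, h}  B3 = {a, b, c, e, f}  B4 = {a, c, d, e, i}  B5 = {a, d, e, f, g}
Tree: B1–B2, B2–B3, B1–B4, B1–B5

The largest bag has 5 vertices, giving width 4; this decomposition certifies tw(G) ≤ 4. Conversely, {a, d, e, f, g} is a clique of size 5, and the vertices of any clique must share a bag in every tree decomposition; so some bag has ≥ 5 vertices and tw(G) ≥ 4. Hence tw(G) = 4 exactly.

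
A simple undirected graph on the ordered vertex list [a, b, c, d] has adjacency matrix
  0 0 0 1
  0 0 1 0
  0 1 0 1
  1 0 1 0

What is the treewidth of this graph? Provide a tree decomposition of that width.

Treewidth 1.
One such decomposition:
Bags: B1 = {a, d}  B2 = {c, d}  B3 = {b, c}
Tree: B1–B2, B2–B3

Every bag has size at most 2, so the width is 2 − 1 = 1 and tw(G) ≤ 1. Any graph with an edge has treewidth ≥ 1, and G has the edge a–d. Hence tw(G) = 1 exactly.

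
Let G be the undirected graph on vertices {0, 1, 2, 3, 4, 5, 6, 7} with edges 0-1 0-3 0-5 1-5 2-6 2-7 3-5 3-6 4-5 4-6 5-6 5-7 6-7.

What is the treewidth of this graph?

2

A width-2 tree decomposition is:
Bags: B1 = {3, 5, 6}  B2 = {5, 6, 7}  B3 = {0, 3, 5}  B4 = {0, 1, 5}  B5 = {4, 5, 6}  B6 = {2, 6, 7}
Tree: B1–B2, B1–B3, B3–B4, B2–B5, B2–B6
Every bag has size at most 3, so the width is 3 − 1 = 2 and tw(G) ≤ 2. Conversely, {2, 6, 7} is a clique of size 3, and the vertices of any clique must share a bag in every tree decomposition; so some bag has ≥ 3 vertices and tw(G) ≥ 2. The upper and lower bounds meet at 2, so that is the treewidth.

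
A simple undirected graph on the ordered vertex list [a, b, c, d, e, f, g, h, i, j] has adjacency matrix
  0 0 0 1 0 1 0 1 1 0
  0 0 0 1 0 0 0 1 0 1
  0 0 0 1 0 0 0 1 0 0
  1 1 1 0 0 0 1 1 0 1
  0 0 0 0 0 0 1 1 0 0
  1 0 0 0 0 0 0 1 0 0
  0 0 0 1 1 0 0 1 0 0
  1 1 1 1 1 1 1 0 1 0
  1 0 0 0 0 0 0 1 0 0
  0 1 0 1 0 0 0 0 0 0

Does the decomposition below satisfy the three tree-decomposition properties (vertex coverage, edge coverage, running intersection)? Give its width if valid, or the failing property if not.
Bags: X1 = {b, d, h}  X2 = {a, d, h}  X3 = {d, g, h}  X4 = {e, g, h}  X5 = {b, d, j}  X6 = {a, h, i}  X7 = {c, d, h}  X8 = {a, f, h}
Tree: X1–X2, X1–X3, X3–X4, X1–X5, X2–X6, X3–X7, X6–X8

Yes; width 2.

Vertex coverage: the bags together contain {a, b, c, d, e, f, g, h, i, j}, the full vertex set. Edge coverage: each edge of G has both endpoints in at least one bag. Running intersection: for every vertex, the bags containing it form a connected subtree. All three properties hold, so this is a valid tree decomposition of width max|bag| − 1 = 2, and hence tw(G) ≤ 2.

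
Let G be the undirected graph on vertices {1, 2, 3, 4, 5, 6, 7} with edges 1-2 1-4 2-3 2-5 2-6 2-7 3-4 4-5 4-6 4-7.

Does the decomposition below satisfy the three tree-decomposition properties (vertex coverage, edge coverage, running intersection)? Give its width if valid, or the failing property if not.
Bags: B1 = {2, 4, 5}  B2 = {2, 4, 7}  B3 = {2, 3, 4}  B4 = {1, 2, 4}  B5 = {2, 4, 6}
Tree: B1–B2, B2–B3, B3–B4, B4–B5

Yes; width 2.

Vertex coverage: the bags together contain {1, 2, 3, 4, 5, 6, 7}, the full vertex set. Edge coverage: each edge of G has both endpoints in at least one bag. Running intersection: for every vertex, the bags containing it form a connected subtree. All three properties hold, so this is a valid tree decomposition of width max|bag| − 1 = 2, and hence tw(G) ≤ 2.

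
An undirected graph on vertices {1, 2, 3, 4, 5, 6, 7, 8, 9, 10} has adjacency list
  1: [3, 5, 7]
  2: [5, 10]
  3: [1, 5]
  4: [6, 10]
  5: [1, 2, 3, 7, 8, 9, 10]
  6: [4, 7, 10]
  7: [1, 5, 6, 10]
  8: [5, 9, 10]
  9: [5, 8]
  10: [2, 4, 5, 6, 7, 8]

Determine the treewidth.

2

A width-2 tree decomposition is:
Bags: B1 = {1, 5, 7}  B2 = {5, 7, 10}  B3 = {5, 8, 10}  B4 = {5, 8, 9}  B5 = {2, 5, 10}  B6 = {6, 7, 10}  B7 = {1, 3, 5}  B8 = {4, 6, 10}
Tree: B1–B2, B2–B3, B3–B4, B2–B5, B2–B6, B1–B7, B6–B8
Each bag holds 3 vertices, so the decomposition has width 2, which upper-bounds the treewidth. On the other hand G contains the 3-clique {4, 6, 10}. A clique must lie in a single bag of any decomposition, so no decomposition can have width below 2. Combining the bounds, tw(G) = 2.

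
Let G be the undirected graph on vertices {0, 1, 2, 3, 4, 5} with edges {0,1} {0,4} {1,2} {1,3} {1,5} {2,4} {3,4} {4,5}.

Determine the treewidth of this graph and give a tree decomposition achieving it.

The largest bag has 3 vertices, giving width 2; this decomposition certifies tw(G) ≤ 2. For the lower bound, G contains the cycle 1–2–4–5–1, so G is not a forest; only forests have treewidth ≤ 1, hence tw(G) ≥ 2. Hence tw(G) = 2 exactly.

Treewidth 2.
One optimal decomposition is:
Bags: B1 = {1, 2, 4}  B2 = {1, 4, 5}  B3 = {1, 3, 4}  B4 = {0, 1, 4}
Tree: B1–B2, B2–B3, B3–B4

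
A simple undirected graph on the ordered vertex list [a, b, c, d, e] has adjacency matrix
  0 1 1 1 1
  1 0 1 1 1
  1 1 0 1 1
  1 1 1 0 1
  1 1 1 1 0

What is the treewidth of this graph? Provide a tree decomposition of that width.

Treewidth 4.
Bags: B1 = {a, b, c, d, e}
Tree: (single bag)

A single bag containing all 5 vertices is trivially a valid decomposition of width 4. On the other hand G contains the 5-clique {a, b, c, d, e}. A clique must lie in a single bag of any decomposition, so no decomposition can have width below 4. Therefore the treewidth is 4.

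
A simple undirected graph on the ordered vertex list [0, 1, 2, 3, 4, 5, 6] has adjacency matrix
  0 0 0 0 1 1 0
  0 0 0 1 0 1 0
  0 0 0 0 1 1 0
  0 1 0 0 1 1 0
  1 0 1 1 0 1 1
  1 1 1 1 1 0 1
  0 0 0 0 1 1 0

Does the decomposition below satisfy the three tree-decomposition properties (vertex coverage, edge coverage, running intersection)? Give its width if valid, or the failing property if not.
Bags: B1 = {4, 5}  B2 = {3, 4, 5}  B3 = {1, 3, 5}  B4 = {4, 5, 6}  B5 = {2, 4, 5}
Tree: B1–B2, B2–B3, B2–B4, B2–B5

A tree decomposition must satisfy three properties: every vertex lies in some bag; for every edge, both endpoints lie together in some bag; and for every vertex, the bags containing it form a connected subtree. Here vertex 0 appears in no bag, so the decomposition is invalid.

No — vertex 0 appears in no bag.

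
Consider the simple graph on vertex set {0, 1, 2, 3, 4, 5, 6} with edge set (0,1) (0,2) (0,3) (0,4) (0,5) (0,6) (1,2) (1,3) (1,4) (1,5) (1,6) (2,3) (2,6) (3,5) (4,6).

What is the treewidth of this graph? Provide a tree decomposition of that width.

Treewidth 3.
One such decomposition:
Bags: B1 = {0, 1, 2, 3}  B2 = {0, 1, 2, 6}  B3 = {0, 1, 4, 6}  B4 = {0, 1, 3, 5}
Tree: B1–B2, B2–B3, B1–B4

Every bag has size at most 4, so the width is 4 − 1 = 3 and tw(G) ≤ 3. Conversely, {0, 1, 2, 3} is a clique of size 4, and the vertices of any clique must share a bag in every tree decomposition; so some bag has ≥ 4 vertices and tw(G) ≥ 3. Combining the bounds, tw(G) = 3.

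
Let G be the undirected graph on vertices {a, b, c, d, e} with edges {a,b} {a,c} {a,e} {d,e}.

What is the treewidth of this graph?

A width-1 tree decomposition is:
Bags: B1 = {a, e}  B2 = {d, e}  B3 = {a, b}  B4 = {a, c}
Tree: B1–B2, B1–B3, B1–B4
Each bag holds 2 vertices, so the decomposition has width 1, which upper-bounds the treewidth. G has an edge, so its treewidth is at least 1. Therefore the treewidth is 1.

1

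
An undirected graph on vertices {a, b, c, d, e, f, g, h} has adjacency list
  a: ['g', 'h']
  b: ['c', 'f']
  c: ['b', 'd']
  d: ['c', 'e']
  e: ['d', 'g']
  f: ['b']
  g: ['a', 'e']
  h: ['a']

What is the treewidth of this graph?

1

A width-1 tree decomposition is:
Bags: B1 = {b, f}  B2 = {b, c}  B3 = {c, d}  B4 = {d, e}  B5 = {e, g}  B6 = {a, g}  B7 = {a, h}
Tree: B1–B2, B2–B3, B3–B4, B4–B5, B5–B6, B6–B7
The largest bag has 2 vertices, giving width 1; this decomposition certifies tw(G) ≤ 1. Any graph with an edge has treewidth ≥ 1, and G has the edge f–b. The upper and lower bounds meet at 1, so that is the treewidth.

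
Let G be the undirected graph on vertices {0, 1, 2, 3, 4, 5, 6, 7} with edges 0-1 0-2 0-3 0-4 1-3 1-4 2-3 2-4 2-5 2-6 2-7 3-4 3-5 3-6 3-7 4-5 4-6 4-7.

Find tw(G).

3

A width-3 tree decomposition is:
Bags: B1 = {2, 3, 4, 5}  B2 = {2, 3, 4, 7}  B3 = {2, 3, 4, 6}  B4 = {0, 2, 3, 4}  B5 = {0, 1, 3, 4}
Tree: B1–B2, B2–B3, B1–B4, B4–B5
Every bag has size at most 4, so the width is 4 − 1 = 3 and tw(G) ≤ 3. On the other hand G contains the 4-clique {0, 1, 3, 4}. A clique must lie in a single bag of any decomposition, so no decomposition can have width below 3. Hence tw(G) = 3 exactly.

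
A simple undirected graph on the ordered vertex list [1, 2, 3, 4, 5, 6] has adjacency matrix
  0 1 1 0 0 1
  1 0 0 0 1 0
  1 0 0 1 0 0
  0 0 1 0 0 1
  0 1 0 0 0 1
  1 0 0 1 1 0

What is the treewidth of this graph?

2

A width-2 tree decomposition is:
Bags: B1 = {3, 4, 6}  B2 = {1, 3, 6}  B3 = {1, 5, 6}  B4 = {1, 2, 5}
Tree: B1–B2, B2–B3, B3–B4
Every bag has size at most 3, so the width is 3 − 1 = 2 and tw(G) ≤ 2. Since 4–3–1–6–4 is a cycle in G, G is not acyclic. Forests are exactly the graphs of treewidth ≤ 1, so tw(G) ≥ 2. Therefore the treewidth is 2.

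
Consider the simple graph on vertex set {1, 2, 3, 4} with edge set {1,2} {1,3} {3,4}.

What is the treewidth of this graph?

1

A width-1 tree decomposition is:
Bags: B1 = {3, 4}  B2 = {1, 3}  B3 = {1, 2}
Tree: B1–B2, B2–B3
Every bag has size at most 2, so the width is 2 − 1 = 1 and tw(G) ≤ 1. G has an edge, so its treewidth is at least 1. Hence tw(G) = 1 exactly.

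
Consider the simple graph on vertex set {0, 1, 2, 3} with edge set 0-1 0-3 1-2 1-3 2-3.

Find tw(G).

2

A width-2 tree decomposition is:
Bags: B1 = {1, 2, 3}  B2 = {0, 1, 3}
Tree: B1–B2
Every bag has size at most 3, so the width is 3 − 1 = 2 and tw(G) ≤ 2. Conversely, {0, 1, 3} is a clique of size 3, and the vertices of any clique must share a bag in every tree decomposition; so some bag has ≥ 3 vertices and tw(G) ≥ 2. Combining the bounds, tw(G) = 2.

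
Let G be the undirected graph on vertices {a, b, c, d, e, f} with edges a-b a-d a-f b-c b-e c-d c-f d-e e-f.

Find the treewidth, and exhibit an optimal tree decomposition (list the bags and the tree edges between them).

Treewidth 3.
One optimal decomposition is:
Bags: B1 = {a, c, e, f}  B2 = {a, c, d, e}  B3 = {a, b, c, e}
Tree: B1–B2, B2–B3

The largest bag has 4 vertices, giving width 3; this decomposition certifies tw(G) ≤ 3. For the lower bound: the 4 vertex sets {c,f}, {d,e}, {a}, {b} are disjoint, each induces a connected subgraph, and every pair is joined by at least one edge of G. Contracting each set to a single vertex therefore yields K_{4} as a minor, and since treewidth is minor-monotone, tw(G) ≥ tw(K_{4}) = 3. Therefore the treewidth is 3.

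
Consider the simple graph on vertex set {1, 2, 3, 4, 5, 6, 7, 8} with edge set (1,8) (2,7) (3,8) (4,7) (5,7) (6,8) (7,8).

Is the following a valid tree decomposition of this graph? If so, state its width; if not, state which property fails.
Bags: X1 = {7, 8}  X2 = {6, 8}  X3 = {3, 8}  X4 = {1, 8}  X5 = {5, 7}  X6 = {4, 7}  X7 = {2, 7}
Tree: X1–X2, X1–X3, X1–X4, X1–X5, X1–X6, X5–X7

Checking the three conditions: (i) the bags cover all of {1, 2, 3, 4, 5, 6, 7, 8}; (ii) for each edge, some bag contains both endpoints; (iii) the bags containing any fixed vertex form a subtree. All hold, so the decomposition is valid with width 2 − 1 = 1.

Yes; width 1.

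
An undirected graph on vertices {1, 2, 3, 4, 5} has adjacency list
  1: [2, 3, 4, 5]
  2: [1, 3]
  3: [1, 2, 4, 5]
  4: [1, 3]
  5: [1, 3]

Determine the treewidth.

2

A width-2 tree decomposition is:
Bags: B1 = {1, 3, 4}  B2 = {1, 3, 5}  B3 = {1, 2, 3}
Tree: B1–B2, B2–B3
The largest bag has 3 vertices, giving width 2; this decomposition certifies tw(G) ≤ 2. On the other hand G contains the 3-clique {1, 2, 3}. A clique must lie in a single bag of any decomposition, so no decomposition can have width below 2. The upper and lower bounds meet at 2, so that is the treewidth.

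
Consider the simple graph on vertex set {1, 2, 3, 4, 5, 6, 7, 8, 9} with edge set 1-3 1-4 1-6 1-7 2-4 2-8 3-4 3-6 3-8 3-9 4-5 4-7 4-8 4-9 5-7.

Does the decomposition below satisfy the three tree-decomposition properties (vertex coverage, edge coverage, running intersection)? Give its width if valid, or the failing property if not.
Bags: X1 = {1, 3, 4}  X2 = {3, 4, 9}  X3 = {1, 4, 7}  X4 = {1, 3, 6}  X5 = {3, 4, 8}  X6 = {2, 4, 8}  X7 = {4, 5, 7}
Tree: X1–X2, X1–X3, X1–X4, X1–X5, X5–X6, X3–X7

Yes; width 2.

Vertex coverage: the bags together contain {1, 2, 3, 4, 5, 6, 7, 8, 9}, the full vertex set. Edge coverage: each edge of G has both endpoints in at least one bag. Running intersection: for every vertex, the bags containing it form a connected subtree. All three properties hold, so this is a valid tree decomposition of width max|bag| − 1 = 2, and hence tw(G) ≤ 2.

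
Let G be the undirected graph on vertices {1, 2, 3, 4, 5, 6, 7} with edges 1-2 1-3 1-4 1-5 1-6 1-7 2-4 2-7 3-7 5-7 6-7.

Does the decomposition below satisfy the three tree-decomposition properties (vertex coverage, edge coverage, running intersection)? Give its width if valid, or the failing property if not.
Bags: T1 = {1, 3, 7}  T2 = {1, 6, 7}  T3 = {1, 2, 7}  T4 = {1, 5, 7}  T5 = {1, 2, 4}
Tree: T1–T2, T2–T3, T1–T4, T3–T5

Yes; width 2.

Every vertex of G appears in some bag (union = {1, 2, 3, 4, 5, 6, 7}); every edge is covered by a bag; and for each vertex v the set of bags containing v is connected in the bag tree. The decomposition is therefore valid. The largest bag has 3 vertices, so the width is 2.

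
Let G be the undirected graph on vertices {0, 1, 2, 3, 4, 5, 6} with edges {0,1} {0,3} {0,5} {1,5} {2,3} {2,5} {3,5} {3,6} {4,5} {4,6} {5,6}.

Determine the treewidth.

A width-2 tree decomposition is:
Bags: B1 = {0, 3, 5}  B2 = {3, 5, 6}  B3 = {4, 5, 6}  B4 = {2, 3, 5}  B5 = {0, 1, 5}
Tree: B1–B2, B2–B3, B1–B4, B1–B5
Each bag holds 3 vertices, so the decomposition has width 2, which upper-bounds the treewidth. On the other hand G contains the 3-clique {0, 1, 5}. A clique must lie in a single bag of any decomposition, so no decomposition can have width below 2. Hence tw(G) = 2 exactly.

2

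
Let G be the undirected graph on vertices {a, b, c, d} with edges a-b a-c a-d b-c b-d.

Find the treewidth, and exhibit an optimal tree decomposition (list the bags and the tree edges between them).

Treewidth 2.
One optimal decomposition is:
Bags: B1 = {a, b, d}  B2 = {a, b, c}
Tree: B1–B2

The largest bag has 3 vertices, giving width 2; this decomposition certifies tw(G) ≤ 2. On the other hand G contains the 3-clique {a, b, d}. A clique must lie in a single bag of any decomposition, so no decomposition can have width below 2. The upper and lower bounds meet at 2, so that is the treewidth.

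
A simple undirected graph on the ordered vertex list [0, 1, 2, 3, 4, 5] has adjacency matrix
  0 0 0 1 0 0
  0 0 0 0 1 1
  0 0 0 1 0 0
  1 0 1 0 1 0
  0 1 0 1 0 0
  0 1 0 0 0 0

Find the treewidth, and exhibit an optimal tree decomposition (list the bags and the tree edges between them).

Every bag has size at most 2, so the width is 2 − 1 = 1 and tw(G) ≤ 1. Since G has at least one edge (e.g. 1–5), it is not an edgeless graph, so tw(G) ≥ 1. Therefore the treewidth is 1.

Treewidth 1.
One optimal decomposition is:
Bags: B1 = {1, 5}  B2 = {1, 4}  B3 = {3, 4}  B4 = {0, 3}  B5 = {2, 3}
Tree: B1–B2, B2–B3, B3–B4, B3–B5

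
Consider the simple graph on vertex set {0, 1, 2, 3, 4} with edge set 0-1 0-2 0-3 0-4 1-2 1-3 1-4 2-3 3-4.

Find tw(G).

3

A width-3 tree decomposition is:
Bags: B1 = {0, 1, 3, 4}  B2 = {0, 1, 2, 3}
Tree: B1–B2
Each bag holds 4 vertices, so the decomposition has width 3, which upper-bounds the treewidth. On the other hand G contains the 4-clique {0, 1, 2, 3}. A clique must lie in a single bag of any decomposition, so no decomposition can have width below 3. Therefore the treewidth is 3.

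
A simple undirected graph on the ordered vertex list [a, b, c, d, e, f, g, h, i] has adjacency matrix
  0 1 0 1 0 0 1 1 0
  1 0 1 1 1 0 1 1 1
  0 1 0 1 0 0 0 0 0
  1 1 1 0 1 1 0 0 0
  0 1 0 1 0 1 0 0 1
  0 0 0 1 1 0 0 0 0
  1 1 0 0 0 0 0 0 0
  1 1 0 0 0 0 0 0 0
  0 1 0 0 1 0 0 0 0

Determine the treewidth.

2

A width-2 tree decomposition is:
Bags: B1 = {b, c, d}  B2 = {b, d, e}  B3 = {d, e, f}  B4 = {a, b, d}  B5 = {a, b, h}  B6 = {b, e, i}  B7 = {a, b, g}
Tree: B1–B2, B2–B3, B2–B4, B4–B5, B2–B6, B5–B7
Every bag has size at most 3, so the width is 3 − 1 = 2 and tw(G) ≤ 2. On the other hand G contains the 3-clique {d, e, f}. A clique must lie in a single bag of any decomposition, so no decomposition can have width below 2. Hence tw(G) = 2 exactly.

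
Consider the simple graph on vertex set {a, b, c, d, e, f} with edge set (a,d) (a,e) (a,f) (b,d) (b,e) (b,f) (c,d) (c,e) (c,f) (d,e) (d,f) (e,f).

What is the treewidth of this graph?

A width-3 tree decomposition is:
Bags: B1 = {a, d, e, f}  B2 = {b, d, e, f}  B3 = {c, d, e, f}
Tree: B1–B2, B2–B3
Every bag has size at most 4, so the width is 4 − 1 = 3 and tw(G) ≤ 3. Conversely, {c, d, e, f} is a clique of size 4, and the vertices of any clique must share a bag in every tree decomposition; so some bag has ≥ 4 vertices and tw(G) ≥ 3. Hence tw(G) = 3 exactly.

3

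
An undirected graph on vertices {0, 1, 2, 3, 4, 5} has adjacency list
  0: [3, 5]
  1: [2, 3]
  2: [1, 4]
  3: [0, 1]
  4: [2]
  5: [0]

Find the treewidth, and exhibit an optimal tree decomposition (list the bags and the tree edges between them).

Each bag holds 2 vertices, so the decomposition has width 1, which upper-bounds the treewidth. Since G has at least one edge (e.g. 4–2), it is not an edgeless graph, so tw(G) ≥ 1. Combining the bounds, tw(G) = 1.

Treewidth 1.
Bags: B1 = {2, 4}  B2 = {1, 2}  B3 = {1, 3}  B4 = {0, 3}  B5 = {0, 5}
Tree: B1–B2, B2–B3, B3–B4, B4–B5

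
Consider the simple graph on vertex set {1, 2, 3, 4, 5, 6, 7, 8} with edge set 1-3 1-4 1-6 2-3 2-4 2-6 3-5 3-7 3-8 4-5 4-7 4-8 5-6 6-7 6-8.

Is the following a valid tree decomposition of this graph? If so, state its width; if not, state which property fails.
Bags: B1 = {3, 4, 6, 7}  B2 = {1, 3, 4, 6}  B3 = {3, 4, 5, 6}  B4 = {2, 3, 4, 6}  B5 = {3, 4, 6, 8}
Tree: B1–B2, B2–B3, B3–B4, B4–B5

Checking the three conditions: (i) the bags cover all of {1, 2, 3, 4, 5, 6, 7, 8}; (ii) for each edge, some bag contains both endpoints; (iii) the bags containing any fixed vertex form a subtree. All hold, so the decomposition is valid with width 4 − 1 = 3.

Yes; width 3.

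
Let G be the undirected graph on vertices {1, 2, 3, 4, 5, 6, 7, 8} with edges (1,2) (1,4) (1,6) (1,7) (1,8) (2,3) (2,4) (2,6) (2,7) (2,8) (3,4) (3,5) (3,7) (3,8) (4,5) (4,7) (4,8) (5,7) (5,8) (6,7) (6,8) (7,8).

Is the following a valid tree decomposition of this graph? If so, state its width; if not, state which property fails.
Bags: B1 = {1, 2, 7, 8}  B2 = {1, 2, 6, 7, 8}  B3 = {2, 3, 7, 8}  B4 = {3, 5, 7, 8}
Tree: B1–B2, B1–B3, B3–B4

No — vertex 4 appears in no bag.

A tree decomposition must satisfy three properties: every vertex lies in some bag; for every edge, both endpoints lie together in some bag; and for every vertex, the bags containing it form a connected subtree. Here vertex 4 appears in no bag, so the decomposition is invalid.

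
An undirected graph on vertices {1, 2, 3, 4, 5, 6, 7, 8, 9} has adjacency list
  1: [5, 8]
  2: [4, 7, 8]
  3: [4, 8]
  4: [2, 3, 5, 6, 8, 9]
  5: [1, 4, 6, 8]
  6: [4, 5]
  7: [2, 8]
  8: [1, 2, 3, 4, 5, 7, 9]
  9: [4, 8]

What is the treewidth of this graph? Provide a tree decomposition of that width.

Treewidth 2.
One optimal decomposition is:
Bags: B1 = {3, 4, 8}  B2 = {4, 5, 8}  B3 = {4, 5, 6}  B4 = {2, 4, 8}  B5 = {2, 7, 8}  B6 = {4, 8, 9}  B7 = {1, 5, 8}
Tree: B1–B2, B2–B3, B2–B4, B4–B5, B2–B6, B2–B7

Each bag holds 3 vertices, so the decomposition has width 2, which upper-bounds the treewidth. For the lower bound, the 3 vertices {1, 5, 8} are pairwise adjacent, and any tree decomposition puts a clique entirely inside one bag — forcing width ≥ 2. Hence tw(G) = 2 exactly.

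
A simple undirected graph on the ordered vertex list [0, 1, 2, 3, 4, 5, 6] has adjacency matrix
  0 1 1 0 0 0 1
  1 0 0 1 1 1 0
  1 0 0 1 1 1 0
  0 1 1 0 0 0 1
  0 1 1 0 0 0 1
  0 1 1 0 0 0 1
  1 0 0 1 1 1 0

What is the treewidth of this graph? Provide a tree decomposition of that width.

The largest bag has 4 vertices, giving width 3; this decomposition certifies tw(G) ≤ 3. For the lower bound: the 4 vertex sets {3,6}, {2,5}, {1}, {0} are disjoint, each induces a connected subgraph, and every pair is joined by at least one edge of G. Contracting each set to a single vertex therefore yields K_{4} as a minor, and since treewidth is minor-monotone, tw(G) ≥ tw(K_{4}) = 3. Therefore the treewidth is 3.

Treewidth 3.
Bags: B1 = {1, 2, 3, 6}  B2 = {1, 2, 5, 6}  B3 = {0, 1, 2, 6}  B4 = {1, 2, 4, 6}
Tree: B1–B2, B2–B3, B3–B4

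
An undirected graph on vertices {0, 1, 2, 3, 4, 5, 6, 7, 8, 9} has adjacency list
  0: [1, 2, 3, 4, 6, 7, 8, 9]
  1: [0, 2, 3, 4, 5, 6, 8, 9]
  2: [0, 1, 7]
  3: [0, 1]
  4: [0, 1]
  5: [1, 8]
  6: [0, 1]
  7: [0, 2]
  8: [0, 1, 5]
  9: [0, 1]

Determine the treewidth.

A width-2 tree decomposition is:
Bags: B1 = {0, 1, 3}  B2 = {0, 1, 8}  B3 = {0, 1, 4}  B4 = {0, 1, 6}  B5 = {0, 1, 2}  B6 = {0, 2, 7}  B7 = {0, 1, 9}  B8 = {1, 5, 8}
Tree: B1–B2, B1–B3, B2–B4, B3–B5, B5–B6, B5–B7, B2–B8
Every bag has size at most 3, so the width is 3 − 1 = 2 and tw(G) ≤ 2. For the lower bound, the 3 vertices {0, 1, 2} are pairwise adjacent, and any tree decomposition puts a clique entirely inside one bag — forcing width ≥ 2. The upper and lower bounds meet at 2, so that is the treewidth.

2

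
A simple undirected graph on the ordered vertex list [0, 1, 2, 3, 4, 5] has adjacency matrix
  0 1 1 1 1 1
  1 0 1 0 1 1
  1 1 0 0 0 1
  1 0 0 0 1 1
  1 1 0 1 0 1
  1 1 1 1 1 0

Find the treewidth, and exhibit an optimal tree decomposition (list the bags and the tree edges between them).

Treewidth 3.
One such decomposition:
Bags: B1 = {0, 1, 4, 5}  B2 = {0, 1, 2, 5}  B3 = {0, 3, 4, 5}
Tree: B1–B2, B1–B3

Every bag has size at most 4, so the width is 4 − 1 = 3 and tw(G) ≤ 3. Conversely, {0, 1, 2, 5} is a clique of size 4, and the vertices of any clique must share a bag in every tree decomposition; so some bag has ≥ 4 vertices and tw(G) ≥ 3. Hence tw(G) = 3 exactly.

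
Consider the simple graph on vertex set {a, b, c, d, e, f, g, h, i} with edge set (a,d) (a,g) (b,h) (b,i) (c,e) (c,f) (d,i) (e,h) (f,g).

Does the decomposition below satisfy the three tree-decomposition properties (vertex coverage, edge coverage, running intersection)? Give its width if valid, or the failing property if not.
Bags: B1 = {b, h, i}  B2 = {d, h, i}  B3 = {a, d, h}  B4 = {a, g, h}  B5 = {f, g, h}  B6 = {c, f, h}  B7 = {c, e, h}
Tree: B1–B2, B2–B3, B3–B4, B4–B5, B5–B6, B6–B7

Yes; width 2.

Vertex coverage: the bags together contain {a, b, c, d, e, f, g, h, i}, the full vertex set. Edge coverage: each edge of G has both endpoints in at least one bag. Running intersection: for every vertex, the bags containing it form a connected subtree. All three properties hold, so this is a valid tree decomposition of width max|bag| − 1 = 2, and hence tw(G) ≤ 2.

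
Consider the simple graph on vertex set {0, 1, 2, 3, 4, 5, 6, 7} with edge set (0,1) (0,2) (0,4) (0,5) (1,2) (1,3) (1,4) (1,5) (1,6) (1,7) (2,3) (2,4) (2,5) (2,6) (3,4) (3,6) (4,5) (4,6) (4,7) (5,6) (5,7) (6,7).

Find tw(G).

A width-4 tree decomposition is:
Bags: B1 = {1, 2, 4, 5, 6}  B2 = {1, 4, 5, 6, 7}  B3 = {0, 1, 2, 4, 5}  B4 = {1, 2, 3, 4, 6}
Tree: B1–B2, B1–B3, B1–B4
Each bag holds 5 vertices, so the decomposition has width 4, which upper-bounds the treewidth. Conversely, {1, 2, 3, 4, 6} is a clique of size 5, and the vertices of any clique must share a bag in every tree decomposition; so some bag has ≥ 5 vertices and tw(G) ≥ 4. Therefore the treewidth is 4.

4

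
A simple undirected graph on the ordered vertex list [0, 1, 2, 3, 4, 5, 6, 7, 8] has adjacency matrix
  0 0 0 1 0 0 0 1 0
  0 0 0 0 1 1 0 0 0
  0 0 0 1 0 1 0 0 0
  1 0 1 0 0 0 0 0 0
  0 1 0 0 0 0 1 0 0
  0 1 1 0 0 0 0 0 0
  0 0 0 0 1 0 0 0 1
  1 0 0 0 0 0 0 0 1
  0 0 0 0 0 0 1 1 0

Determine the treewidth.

A width-2 tree decomposition is:
Bags: B1 = {0, 3, 7}  B2 = {3, 7, 8}  B3 = {3, 6, 8}  B4 = {3, 4, 6}  B5 = {1, 3, 4}  B6 = {1, 3, 5}  B7 = {2, 3, 5}
Tree: B1–B2, B2–B3, B3–B4, B4–B5, B5–B6, B6–B7
Every bag has size at most 3, so the width is 3 − 1 = 2 and tw(G) ≤ 2. The edges 3–0–7–8–6–4–1–5–2–3 form a cycle, so G is not a tree and its treewidth is at least 2. Combining the bounds, tw(G) = 2.

2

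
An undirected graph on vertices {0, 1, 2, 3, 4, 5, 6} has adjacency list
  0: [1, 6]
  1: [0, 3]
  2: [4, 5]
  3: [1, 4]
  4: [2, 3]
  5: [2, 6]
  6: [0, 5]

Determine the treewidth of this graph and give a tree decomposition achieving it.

Treewidth 2.
Bags: B1 = {1, 3, 4}  B2 = {0, 1, 4}  B3 = {0, 4, 6}  B4 = {4, 5, 6}  B5 = {2, 4, 5}
Tree: B1–B2, B2–B3, B3–B4, B4–B5

The largest bag has 3 vertices, giving width 2; this decomposition certifies tw(G) ≤ 2. Since 4–3–1–0–6–5–2–4 is a cycle in G, G is not acyclic. Forests are exactly the graphs of treewidth ≤ 1, so tw(G) ≥ 2. Combining the bounds, tw(G) = 2.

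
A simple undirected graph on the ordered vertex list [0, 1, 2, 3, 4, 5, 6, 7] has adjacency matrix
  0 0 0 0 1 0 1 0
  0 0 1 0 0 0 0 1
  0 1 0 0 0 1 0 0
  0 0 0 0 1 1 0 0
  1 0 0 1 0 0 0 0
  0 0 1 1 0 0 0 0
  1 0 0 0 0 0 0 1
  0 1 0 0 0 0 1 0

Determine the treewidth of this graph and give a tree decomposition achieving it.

Each bag holds 3 vertices, so the decomposition has width 2, which upper-bounds the treewidth. For the lower bound, G contains the cycle 7–6–0–4–3–5–2–1–7, so G is not a forest; only forests have treewidth ≤ 1, hence tw(G) ≥ 2. Combining the bounds, tw(G) = 2.

Treewidth 2.
One such decomposition:
Bags: B1 = {0, 6, 7}  B2 = {0, 4, 7}  B3 = {3, 4, 7}  B4 = {3, 5, 7}  B5 = {2, 5, 7}  B6 = {1, 2, 7}
Tree: B1–B2, B2–B3, B3–B4, B4–B5, B5–B6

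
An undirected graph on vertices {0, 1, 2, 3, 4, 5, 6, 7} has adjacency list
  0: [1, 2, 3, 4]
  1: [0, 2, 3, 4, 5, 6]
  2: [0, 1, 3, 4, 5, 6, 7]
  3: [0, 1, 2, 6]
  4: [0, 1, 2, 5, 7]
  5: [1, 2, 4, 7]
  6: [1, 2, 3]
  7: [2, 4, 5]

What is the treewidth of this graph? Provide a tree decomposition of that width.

Treewidth 3.
Bags: B1 = {0, 1, 2, 3}  B2 = {0, 1, 2, 4}  B3 = {1, 2, 3, 6}  B4 = {1, 2, 4, 5}  B5 = {2, 4, 5, 7}
Tree: B1–B2, B1–B3, B2–B4, B4–B5

Each bag holds 4 vertices, so the decomposition has width 3, which upper-bounds the treewidth. Conversely, {0, 1, 2, 3} is a clique of size 4, and the vertices of any clique must share a bag in every tree decomposition; so some bag has ≥ 4 vertices and tw(G) ≥ 3. The upper and lower bounds meet at 3, so that is the treewidth.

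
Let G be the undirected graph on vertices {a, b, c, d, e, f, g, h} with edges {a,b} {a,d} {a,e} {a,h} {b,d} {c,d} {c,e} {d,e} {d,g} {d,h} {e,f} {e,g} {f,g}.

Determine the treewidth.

A width-2 tree decomposition is:
Bags: B1 = {c, d, e}  B2 = {d, e, g}  B3 = {a, d, e}  B4 = {a, d, h}  B5 = {e, f, g}  B6 = {a, b, d}
Tree: B1–B2, B1–B3, B3–B4, B2–B5, B3–B6
The largest bag has 3 vertices, giving width 2; this decomposition certifies tw(G) ≤ 2. Conversely, {d, e, g} is a clique of size 3, and the vertices of any clique must share a bag in every tree decomposition; so some bag has ≥ 3 vertices and tw(G) ≥ 2. The upper and lower bounds meet at 2, so that is the treewidth.

2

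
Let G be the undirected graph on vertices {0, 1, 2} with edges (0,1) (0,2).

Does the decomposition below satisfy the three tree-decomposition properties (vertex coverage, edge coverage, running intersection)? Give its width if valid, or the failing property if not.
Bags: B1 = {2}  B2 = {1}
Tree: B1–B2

A tree decomposition must satisfy three properties: every vertex lies in some bag; for every edge, both endpoints lie together in some bag; and for every vertex, the bags containing it form a connected subtree. Here vertex 0 appears in no bag, so the decomposition is invalid.

No — vertex 0 appears in no bag.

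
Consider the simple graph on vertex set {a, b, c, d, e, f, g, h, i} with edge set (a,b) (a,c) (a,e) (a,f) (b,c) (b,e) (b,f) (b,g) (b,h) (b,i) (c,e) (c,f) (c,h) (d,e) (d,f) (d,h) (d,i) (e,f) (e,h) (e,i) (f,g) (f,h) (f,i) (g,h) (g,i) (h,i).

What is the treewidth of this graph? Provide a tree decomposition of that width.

Treewidth 4.
Bags: B1 = {b, e, f, h, i}  B2 = {b, c, e, f, h}  B3 = {d, e, f, h, i}  B4 = {b, f, g, h, i}  B5 = {a, b, c, e, f}
Tree: B1–B2, B1–B3, B1–B4, B2–B5

Each bag holds 5 vertices, so the decomposition has width 4, which upper-bounds the treewidth. On the other hand G contains the 5-clique {d, e, f, h, i}. A clique must lie in a single bag of any decomposition, so no decomposition can have width below 4. Combining the bounds, tw(G) = 4.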